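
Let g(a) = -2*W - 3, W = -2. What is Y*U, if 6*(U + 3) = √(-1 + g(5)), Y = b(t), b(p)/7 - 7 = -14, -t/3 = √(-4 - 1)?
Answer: 147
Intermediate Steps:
t = -3*I*√5 (t = -3*√(-4 - 1) = -3*I*√5 ≈ -6.7082*I)
b(p) = -49 (b(p) = 49 + 7*(-14) = 49 - 98 = -49)
g(a) = 1 (g(a) = -2*(-2) - 3 = 4 - 3 = 1)
Y = -49
U = -3 (U = -3 + √(-1 + 1)/6 = -3 + √0/6 = -3 + (⅙)*0 = -3 + 0 = -3)
Y*U = -49*(-3) = 147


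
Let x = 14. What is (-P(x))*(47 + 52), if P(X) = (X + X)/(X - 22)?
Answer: 693/2 ≈ 346.50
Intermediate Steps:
P(X) = 2*X/(-22 + X) (P(X) = (2*X)/(-22 + X) = 2*X/(-22 + X))
(-P(x))*(47 + 52) = (-2*14/(-22 + 14))*(47 + 52) = -2*14/(-8)*99 = -2*14*(-1)/8*99 = -1*(-7/2)*99 = (7/2)*99 = 693/2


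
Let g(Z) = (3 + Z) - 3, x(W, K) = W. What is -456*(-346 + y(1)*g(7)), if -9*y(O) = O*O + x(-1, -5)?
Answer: 157776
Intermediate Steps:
g(Z) = Z
y(O) = ⅑ - O²/9 (y(O) = -(O*O - 1)/9 = -(O² - 1)/9 = -(-1 + O²)/9 = ⅑ - O²/9)
-456*(-346 + y(1)*g(7)) = -456*(-346 + (⅑ - ⅑*1²)*7) = -456*(-346 + (⅑ - ⅑*1)*7) = -456*(-346 + (⅑ - ⅑)*7) = -456*(-346 + 0*7) = -456*(-346 + 0) = -456*(-346) = 157776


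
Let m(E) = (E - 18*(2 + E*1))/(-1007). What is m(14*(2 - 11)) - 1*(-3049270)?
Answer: 3070612784/1007 ≈ 3.0493e+6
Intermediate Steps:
m(E) = 36/1007 + 17*E/1007 (m(E) = (E - 18*(2 + E))*(-1/1007) = (E + (-36 - 18*E))*(-1/1007) = (-36 - 17*E)*(-1/1007) = 36/1007 + 17*E/1007)
m(14*(2 - 11)) - 1*(-3049270) = (36/1007 + 17*(14*(2 - 11))/1007) - 1*(-3049270) = (36/1007 + 17*(14*(-9))/1007) + 3049270 = (36/1007 + (17/1007)*(-126)) + 3049270 = (36/1007 - 2142/1007) + 3049270 = -2106/1007 + 3049270 = 3070612784/1007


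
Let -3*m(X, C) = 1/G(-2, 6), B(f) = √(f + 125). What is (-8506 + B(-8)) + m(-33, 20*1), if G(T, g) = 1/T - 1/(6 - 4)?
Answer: -25517/3 + 3*√13 ≈ -8494.8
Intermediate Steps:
B(f) = √(125 + f)
G(T, g) = -½ + 1/T (G(T, g) = 1/T - 1/2 = 1/T - 1*½ = 1/T - ½ = -½ + 1/T)
m(X, C) = ⅓ (m(X, C) = -(-4/(2 - 1*(-2)))/3 = -(-4/(2 + 2))/3 = -1/(3*((½)*(-½)*4)) = -⅓/(-1) = -⅓*(-1) = ⅓)
(-8506 + B(-8)) + m(-33, 20*1) = (-8506 + √(125 - 8)) + ⅓ = (-8506 + √117) + ⅓ = (-8506 + 3*√13) + ⅓ = -25517/3 + 3*√13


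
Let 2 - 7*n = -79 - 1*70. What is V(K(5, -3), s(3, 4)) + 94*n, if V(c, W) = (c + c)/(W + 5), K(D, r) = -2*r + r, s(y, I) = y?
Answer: 56797/28 ≈ 2028.5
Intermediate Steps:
n = 151/7 (n = 2/7 - (-79 - 1*70)/7 = 2/7 - (-79 - 70)/7 = 2/7 - ⅐*(-149) = 2/7 + 149/7 = 151/7 ≈ 21.571)
K(D, r) = -r
V(c, W) = 2*c/(5 + W) (V(c, W) = (2*c)/(5 + W) = 2*c/(5 + W))
V(K(5, -3), s(3, 4)) + 94*n = 2*(-1*(-3))/(5 + 3) + 94*(151/7) = 2*3/8 + 14194/7 = 2*3*(⅛) + 14194/7 = ¾ + 14194/7 = 56797/28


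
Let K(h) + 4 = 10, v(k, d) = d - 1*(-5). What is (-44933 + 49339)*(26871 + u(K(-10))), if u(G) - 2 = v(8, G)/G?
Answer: 355231547/3 ≈ 1.1841e+8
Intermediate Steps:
v(k, d) = 5 + d (v(k, d) = d + 5 = 5 + d)
K(h) = 6 (K(h) = -4 + 10 = 6)
u(G) = 2 + (5 + G)/G
(-44933 + 49339)*(26871 + u(K(-10))) = (-44933 + 49339)*(26871 + (3 + 5/6)) = 4406*(26871 + (3 + 5*(⅙))) = 4406*(26871 + (3 + ⅚)) = 4406*(26871 + 23/6) = 4406*(161249/6) = 355231547/3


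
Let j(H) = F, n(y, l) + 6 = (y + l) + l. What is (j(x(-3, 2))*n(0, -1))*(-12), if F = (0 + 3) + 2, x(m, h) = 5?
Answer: 480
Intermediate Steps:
n(y, l) = -6 + y + 2*l (n(y, l) = -6 + ((y + l) + l) = -6 + ((l + y) + l) = -6 + (y + 2*l) = -6 + y + 2*l)
F = 5 (F = 3 + 2 = 5)
j(H) = 5
(j(x(-3, 2))*n(0, -1))*(-12) = (5*(-6 + 0 + 2*(-1)))*(-12) = (5*(-6 + 0 - 2))*(-12) = (5*(-8))*(-12) = -40*(-12) = 480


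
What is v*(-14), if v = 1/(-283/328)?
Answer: 4592/283 ≈ 16.226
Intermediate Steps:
v = -328/283 (v = 1/(-283*1/328) = 1/(-283/328) = -328/283 ≈ -1.1590)
v*(-14) = -328/283*(-14) = 4592/283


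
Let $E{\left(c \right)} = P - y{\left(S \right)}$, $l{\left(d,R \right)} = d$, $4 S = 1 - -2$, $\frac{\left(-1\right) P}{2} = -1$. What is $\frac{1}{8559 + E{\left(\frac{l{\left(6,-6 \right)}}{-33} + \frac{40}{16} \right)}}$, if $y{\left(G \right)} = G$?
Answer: $\frac{4}{34241} \approx 0.00011682$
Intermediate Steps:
$P = 2$ ($P = \left(-2\right) \left(-1\right) = 2$)
$S = \frac{3}{4}$ ($S = \frac{1 - -2}{4} = \frac{1 + 2}{4} = \frac{1}{4} \cdot 3 = \frac{3}{4} \approx 0.75$)
$E{\left(c \right)} = \frac{5}{4}$ ($E{\left(c \right)} = 2 - \frac{3}{4} = \frac{5}{4}$)
$\frac{1}{8559 + E{\left(\frac{l{\left(6,-6 \right)}}{-33} + \frac{40}{16} \right)}} = \frac{1}{8559 + \frac{5}{4}} = \frac{1}{\frac{34241}{4}} = \frac{4}{34241}$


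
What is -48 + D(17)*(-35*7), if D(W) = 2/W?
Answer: -1306/17 ≈ -76.823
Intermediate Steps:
-48 + D(17)*(-35*7) = -48 + (2/17)*(-35*7) = -48 + (2*(1/17))*(-245) = -48 + (2/17)*(-245) = -48 - 490/17 = -1306/17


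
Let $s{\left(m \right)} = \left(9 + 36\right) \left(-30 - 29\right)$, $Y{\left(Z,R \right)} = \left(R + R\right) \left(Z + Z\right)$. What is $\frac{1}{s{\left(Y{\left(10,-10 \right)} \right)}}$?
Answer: $- \frac{1}{2655} \approx -0.00037665$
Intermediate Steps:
$Y{\left(Z,R \right)} = 4 R Z$ ($Y{\left(Z,R \right)} = 2 R 2 Z = 4 R Z$)
$s{\left(m \right)} = -2655$ ($s{\left(m \right)} = 45 \left(-59\right) = -2655$)
$\frac{1}{s{\left(Y{\left(10,-10 \right)} \right)}} = \frac{1}{-2655} = - \frac{1}{2655}$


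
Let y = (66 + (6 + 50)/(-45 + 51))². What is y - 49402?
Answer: -393542/9 ≈ -43727.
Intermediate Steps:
y = 51076/9 (y = (66 + 56/6)² = (66 + 56*(⅙))² = (66 + 28/3)² = (226/3)² = 51076/9 ≈ 5675.1)
y - 49402 = 51076/9 - 49402 = -393542/9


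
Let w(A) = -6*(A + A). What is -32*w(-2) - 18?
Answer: -786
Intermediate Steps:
w(A) = -12*A
-32*w(-2) - 18 = -(-384)*(-2) - 18 = -32*24 - 18 = -768 - 18 = -786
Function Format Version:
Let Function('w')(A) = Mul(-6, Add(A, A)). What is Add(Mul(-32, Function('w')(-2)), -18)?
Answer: -786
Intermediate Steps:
Function('w')(A) = Mul(-12, A) (Function('w')(A) = Mul(-6, Mul(2, A)) = Mul(-12, A))
Add(Mul(-32, Function('w')(-2)), -18) = Add(Mul(-32, Mul(-12, -2)), -18) = Add(Mul(-32, 24), -18) = Add(-768, -18) = -786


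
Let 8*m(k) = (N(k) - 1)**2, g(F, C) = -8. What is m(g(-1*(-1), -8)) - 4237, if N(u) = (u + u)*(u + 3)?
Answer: -27655/8 ≈ -3456.9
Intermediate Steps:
N(u) = 2*u*(3 + u) (N(u) = (2*u)*(3 + u) = 2*u*(3 + u))
m(k) = (-1 + 2*k*(3 + k))**2/8 (m(k) = (2*k*(3 + k) - 1)**2/8 = (-1 + 2*k*(3 + k))**2/8)
m(g(-1*(-1), -8)) - 4237 = (-1 + 2*(-8)*(3 - 8))**2/8 - 4237 = (-1 + 2*(-8)*(-5))**2/8 - 4237 = (-1 + 80)**2/8 - 4237 = (1/8)*79**2 - 4237 = (1/8)*6241 - 4237 = 6241/8 - 4237 = -27655/8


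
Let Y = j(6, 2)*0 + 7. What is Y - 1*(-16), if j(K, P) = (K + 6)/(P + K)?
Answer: 23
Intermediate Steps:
j(K, P) = (6 + K)/(K + P)
Y = 7 (Y = ((6 + 6)/(6 + 2))*0 + 7 = (12/8)*0 + 7 = ((1/8)*12)*0 + 7 = (3/2)*0 + 7 = 0 + 7 = 7)
Y - 1*(-16) = 7 - 1*(-16) = 7 + 16 = 23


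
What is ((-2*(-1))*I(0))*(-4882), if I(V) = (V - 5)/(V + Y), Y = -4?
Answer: -12205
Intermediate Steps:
I(V) = (-5 + V)/(-4 + V) (I(V) = (V - 5)/(V - 4) = (-5 + V)/(-4 + V))
((-2*(-1))*I(0))*(-4882) = ((-2*(-1))*((-5 + 0)/(-4 + 0)))*(-4882) = (2*(-5/(-4)))*(-4882) = (2*(-¼*(-5)))*(-4882) = (2*(5/4))*(-4882) = (5/2)*(-4882) = -12205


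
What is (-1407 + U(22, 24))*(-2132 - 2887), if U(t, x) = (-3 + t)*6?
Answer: 6489567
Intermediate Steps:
U(t, x) = -18 + 6*t
(-1407 + U(22, 24))*(-2132 - 2887) = (-1407 + (-18 + 6*22))*(-2132 - 2887) = (-1407 + (-18 + 132))*(-5019) = (-1407 + 114)*(-5019) = -1293*(-5019) = 6489567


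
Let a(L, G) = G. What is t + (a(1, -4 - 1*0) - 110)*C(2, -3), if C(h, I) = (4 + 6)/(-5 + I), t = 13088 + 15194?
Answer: 56849/2 ≈ 28425.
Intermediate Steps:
t = 28282
C(h, I) = 10/(-5 + I)
t + (a(1, -4 - 1*0) - 110)*C(2, -3) = 28282 + ((-4 - 1*0) - 110)*(10/(-5 - 3)) = 28282 + ((-4 + 0) - 110)*(10/(-8)) = 28282 + (-4 - 110)*(10*(-1/8)) = 28282 - 114*(-5/4) = 28282 + 285/2 = 56849/2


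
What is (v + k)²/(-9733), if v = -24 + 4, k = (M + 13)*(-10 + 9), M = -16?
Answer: -289/9733 ≈ -0.029693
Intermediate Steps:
k = 3 (k = (-16 + 13)*(-10 + 9) = -3*(-1) = 3)
v = -20
(v + k)²/(-9733) = (-20 + 3)²/(-9733) = (-17)²*(-1/9733) = 289*(-1/9733) = -289/9733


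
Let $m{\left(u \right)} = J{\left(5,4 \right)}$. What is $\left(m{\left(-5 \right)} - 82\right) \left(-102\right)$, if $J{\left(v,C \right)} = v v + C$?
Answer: $5406$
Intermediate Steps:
$J{\left(v,C \right)} = C + v^{2}$ ($J{\left(v,C \right)} = v^{2} + C = C + v^{2}$)
$m{\left(u \right)} = 29$ ($m{\left(u \right)} = 4 + 5^{2} = 4 + 25 = 29$)
$\left(m{\left(-5 \right)} - 82\right) \left(-102\right) = \left(29 - 82\right) \left(-102\right) = \left(-53\right) \left(-102\right) = 5406$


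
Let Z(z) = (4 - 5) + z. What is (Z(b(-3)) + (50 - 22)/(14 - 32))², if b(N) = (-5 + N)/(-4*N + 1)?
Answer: 137641/13689 ≈ 10.055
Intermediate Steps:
b(N) = (-5 + N)/(1 - 4*N)
Z(z) = -1 + z
(Z(b(-3)) + (50 - 22)/(14 - 32))² = ((-1 + (5 - 1*(-3))/(-1 + 4*(-3))) + (50 - 22)/(14 - 32))² = ((-1 + (5 + 3)/(-1 - 12)) + 28/(-18))² = ((-1 + 8/(-13)) + 28*(-1/18))² = ((-1 - 1/13*8) - 14/9)² = ((-1 - 8/13) - 14/9)² = (-21/13 - 14/9)² = (-371/117)² = 137641/13689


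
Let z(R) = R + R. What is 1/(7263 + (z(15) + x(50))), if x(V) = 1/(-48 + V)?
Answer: 2/14587 ≈ 0.00013711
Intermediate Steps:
z(R) = 2*R
1/(7263 + (z(15) + x(50))) = 1/(7263 + (2*15 + 1/(-48 + 50))) = 1/(7263 + (30 + 1/2)) = 1/(7263 + (30 + ½)) = 1/(7263 + 61/2) = 1/(14587/2) = 2/14587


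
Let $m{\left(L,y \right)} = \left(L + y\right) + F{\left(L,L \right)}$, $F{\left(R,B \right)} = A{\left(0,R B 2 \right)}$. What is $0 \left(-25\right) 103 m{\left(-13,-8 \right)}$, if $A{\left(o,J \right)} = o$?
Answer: $0$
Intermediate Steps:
$F{\left(R,B \right)} = 0$
$m{\left(L,y \right)} = L + y$ ($m{\left(L,y \right)} = \left(L + y\right) + 0 = L + y$)
$0 \left(-25\right) 103 m{\left(-13,-8 \right)} = 0 \left(-25\right) 103 \left(-13 - 8\right) = 0 \cdot 103 \left(-21\right) = 0 \left(-21\right) = 0$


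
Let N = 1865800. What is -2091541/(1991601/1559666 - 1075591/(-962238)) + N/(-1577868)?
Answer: -309550681747968385830119/354424346716165437 ≈ -8.7339e+5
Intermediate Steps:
-2091541/(1991601/1559666 - 1075591/(-962238)) + N/(-1577868) = -2091541/(1991601/1559666 - 1075591/(-962238)) + 1865800/(-1577868) = -2091541/(1991601*(1/1559666) - 1075591*(-1/962238)) + 1865800*(-1/1577868) = -2091541/(1991601/1559666 + 1075591/962238) - 466450/394467 = -2091541/898489218911/375192473127 - 466450/394467 = -2091541*375192473127/898489218911 - 466450/394467 = -784730440436518707/898489218911 - 466450/394467 = -309550681747968385830119/354424346716165437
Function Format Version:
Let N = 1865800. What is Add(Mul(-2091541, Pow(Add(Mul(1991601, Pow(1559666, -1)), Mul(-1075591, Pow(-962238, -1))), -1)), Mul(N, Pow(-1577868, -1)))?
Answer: Rational(-309550681747968385830119, 354424346716165437) ≈ -8.7339e+5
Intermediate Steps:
Add(Mul(-2091541, Pow(Add(Mul(1991601, Pow(1559666, -1)), Mul(-1075591, Pow(-962238, -1))), -1)), Mul(N, Pow(-1577868, -1))) = Add(Mul(-2091541, Pow(Add(Mul(1991601, Pow(1559666, -1)), Mul(-1075591, Pow(-962238, -1))), -1)), Mul(1865800, Pow(-1577868, -1))) = Add(Mul(-2091541, Pow(Add(Mul(1991601, Rational(1, 1559666)), Mul(-1075591, Rational(-1, 962238))), -1)), Mul(1865800, Rational(-1, 1577868))) = Add(Mul(-2091541, Pow(Add(Rational(1991601, 1559666), Rational(1075591, 962238)), -1)), Rational(-466450, 394467)) = Add(Mul(-2091541, Pow(Rational(898489218911, 375192473127), -1)), Rational(-466450, 394467)) = Add(Mul(-2091541, Rational(375192473127, 898489218911)), Rational(-466450, 394467)) = Add(Rational(-784730440436518707, 898489218911), Rational(-466450, 394467)) = Rational(-309550681747968385830119, 354424346716165437)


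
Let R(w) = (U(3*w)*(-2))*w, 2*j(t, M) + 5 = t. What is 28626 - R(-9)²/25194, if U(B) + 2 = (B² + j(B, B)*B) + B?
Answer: 51003678/4199 ≈ 12147.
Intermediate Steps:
j(t, M) = -5/2 + t/2
U(B) = -2 + B + B² + B*(-5/2 + B/2) (U(B) = -2 + ((B² + (-5/2 + B/2)*B) + B) = -2 + ((B² + B*(-5/2 + B/2)) + B) = -2 + (B + B² + B*(-5/2 + B/2)) = -2 + B + B² + B*(-5/2 + B/2))
R(w) = w*(4 - 27*w² + 9*w) (R(w) = ((-2 - 9*w/2 + 3*(3*w)²/2)*(-2))*w = ((-2 - 9*w/2 + 3*(9*w²)/2)*(-2))*w = ((-2 - 9*w/2 + 27*w²/2)*(-2))*w = (4 - 27*w² + 9*w)*w = w*(4 - 27*w² + 9*w))
28626 - R(-9)²/25194 = 28626 - (-9*(4 - 27*(-9)² + 9*(-9)))²/25194 = 28626 - (-9*(4 - 27*81 - 81))²/25194 = 28626 - (-9*(4 - 2187 - 81))²/25194 = 28626 - (-9*(-2264))²/25194 = 28626 - 20376²/25194 = 28626 - 415181376/25194 = 28626 - 1*69196896/4199 = 28626 - 69196896/4199 = 51003678/4199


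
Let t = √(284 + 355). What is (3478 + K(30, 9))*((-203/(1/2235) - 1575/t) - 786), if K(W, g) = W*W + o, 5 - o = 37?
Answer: -1975217886 - 2281650*√71/71 ≈ -1.9755e+9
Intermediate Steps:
t = 3*√71 (t = √639 = 3*√71 ≈ 25.278)
o = -32 (o = 5 - 1*37 = 5 - 37 = -32)
K(W, g) = -32 + W² (K(W, g) = W*W - 32 = W² - 32 = -32 + W²)
(3478 + K(30, 9))*((-203/(1/2235) - 1575/t) - 786) = (3478 + (-32 + 30²))*((-203/(1/2235) - 1575*√71/213) - 786) = (3478 + (-32 + 900))*((-203/1/2235 - 525*√71/71) - 786) = (3478 + 868)*((-203*2235 - 525*√71/71) - 786) = 4346*((-453705 - 525*√71/71) - 786) = 4346*(-454491 - 525*√71/71) = -1975217886 - 2281650*√71/71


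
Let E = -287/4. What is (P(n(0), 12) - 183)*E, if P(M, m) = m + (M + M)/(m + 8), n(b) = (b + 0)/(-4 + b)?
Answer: 49077/4 ≈ 12269.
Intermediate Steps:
n(b) = b/(-4 + b)
E = -287/4 (E = -287*1/4 = -287/4 ≈ -71.750)
P(M, m) = m + 2*M/(8 + m) (P(M, m) = m + (2*M)/(8 + m) = m + 2*M/(8 + m))
(P(n(0), 12) - 183)*E = ((12**2 + 2*(0/(-4 + 0)) + 8*12)/(8 + 12) - 183)*(-287/4) = ((144 + 2*(0/(-4)) + 96)/20 - 183)*(-287/4) = ((144 + 2*(0*(-1/4)) + 96)/20 - 183)*(-287/4) = ((144 + 2*0 + 96)/20 - 183)*(-287/4) = ((144 + 0 + 96)/20 - 183)*(-287/4) = ((1/20)*240 - 183)*(-287/4) = (12 - 183)*(-287/4) = -171*(-287/4) = 49077/4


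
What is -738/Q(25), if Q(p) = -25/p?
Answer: 738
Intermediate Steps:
-738/Q(25) = -738/((-25/25)) = -738/((-25*1/25)) = -738/(-1) = -738*(-1) = -1*(-738) = 738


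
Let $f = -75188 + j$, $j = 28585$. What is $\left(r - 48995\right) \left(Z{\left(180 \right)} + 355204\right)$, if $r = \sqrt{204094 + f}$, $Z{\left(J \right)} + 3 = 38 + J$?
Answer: $-17413753905 + 1066257 \sqrt{17499} \approx -1.7273 \cdot 10^{10}$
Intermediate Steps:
$Z{\left(J \right)} = 35 + J$ ($Z{\left(J \right)} = -3 + \left(38 + J\right) = 35 + J$)
$f = -46603$ ($f = -75188 + 28585 = -46603$)
$r = 3 \sqrt{17499}$ ($r = \sqrt{204094 - 46603} = \sqrt{157491} = 3 \sqrt{17499} \approx 396.85$)
$\left(r - 48995\right) \left(Z{\left(180 \right)} + 355204\right) = \left(3 \sqrt{17499} - 48995\right) \left(\left(35 + 180\right) + 355204\right) = \left(-48995 + 3 \sqrt{17499}\right) \left(215 + 355204\right) = \left(-48995 + 3 \sqrt{17499}\right) 355419 = -17413753905 + 1066257 \sqrt{17499}$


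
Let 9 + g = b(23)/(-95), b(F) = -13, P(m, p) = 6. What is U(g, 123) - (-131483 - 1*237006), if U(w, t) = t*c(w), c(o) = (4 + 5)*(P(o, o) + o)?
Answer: 34705351/95 ≈ 3.6532e+5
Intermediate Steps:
c(o) = 54 + 9*o (c(o) = (4 + 5)*(6 + o) = 9*(6 + o) = 54 + 9*o)
g = -842/95 (g = -9 - 13/(-95) = -9 - 13*(-1/95) = -9 + 13/95 = -842/95 ≈ -8.8632)
U(w, t) = t*(54 + 9*w)
U(g, 123) - (-131483 - 1*237006) = 9*123*(6 - 842/95) - (-131483 - 1*237006) = 9*123*(-272/95) - (-131483 - 237006) = -301104/95 - 1*(-368489) = -301104/95 + 368489 = 34705351/95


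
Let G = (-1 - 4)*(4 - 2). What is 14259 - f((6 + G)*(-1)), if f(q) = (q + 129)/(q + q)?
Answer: 113939/8 ≈ 14242.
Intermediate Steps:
G = -10 (G = -5*2 = -10)
f(q) = (129 + q)/(2*q) (f(q) = (129 + q)/((2*q)) = (129 + q)*(1/(2*q)) = (129 + q)/(2*q))
14259 - f((6 + G)*(-1)) = 14259 - (129 + (6 - 10)*(-1))/(2*((6 - 10)*(-1))) = 14259 - (129 - 4*(-1))/(2*((-4*(-1)))) = 14259 - (129 + 4)/(2*4) = 14259 - 133/(2*4) = 14259 - 1*133/8 = 14259 - 133/8 = 113939/8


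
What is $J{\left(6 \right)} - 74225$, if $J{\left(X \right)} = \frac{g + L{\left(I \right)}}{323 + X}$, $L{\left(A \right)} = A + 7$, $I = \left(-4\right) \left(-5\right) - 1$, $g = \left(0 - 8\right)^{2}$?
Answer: $- \frac{24419935}{329} \approx -74225.0$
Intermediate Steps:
$g = 64$ ($g = \left(-8\right)^{2} = 64$)
$I = 19$ ($I = 20 - 1 = 19$)
$L{\left(A \right)} = 7 + A$
$J{\left(X \right)} = \frac{90}{323 + X}$ ($J{\left(X \right)} = \frac{64 + \left(7 + 19\right)}{323 + X} = \frac{64 + 26}{323 + X} = \frac{90}{323 + X}$)
$J{\left(6 \right)} - 74225 = \frac{90}{323 + 6} - 74225 = \frac{90}{329} - 74225 = - \frac{24419935}{329}$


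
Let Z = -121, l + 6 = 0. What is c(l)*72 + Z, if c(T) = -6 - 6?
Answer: -985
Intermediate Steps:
l = -6 (l = -6 + 0 = -6)
c(T) = -12
c(l)*72 + Z = -12*72 - 121 = -864 - 121 = -985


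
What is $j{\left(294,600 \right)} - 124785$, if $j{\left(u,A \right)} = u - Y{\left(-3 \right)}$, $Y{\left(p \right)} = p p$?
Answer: $-124500$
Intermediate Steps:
$Y{\left(p \right)} = p^{2}$
$j{\left(u,A \right)} = -9 + u$ ($j{\left(u,A \right)} = u - \left(-3\right)^{2} = u - 9 = -9 + u$)
$j{\left(294,600 \right)} - 124785 = \left(-9 + 294\right) - 124785 = 285 - 124785 = -124500$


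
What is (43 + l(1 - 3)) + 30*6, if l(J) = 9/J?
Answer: 437/2 ≈ 218.50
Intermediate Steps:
(43 + l(1 - 3)) + 30*6 = (43 + 9/(1 - 3)) + 30*6 = (43 + 9/(-2)) + 180 = (43 + 9*(-½)) + 180 = (43 - 9/2) + 180 = 77/2 + 180 = 437/2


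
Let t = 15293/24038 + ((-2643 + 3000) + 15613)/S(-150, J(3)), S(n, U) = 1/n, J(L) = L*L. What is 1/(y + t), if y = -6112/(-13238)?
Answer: -159107522/381141894266505 ≈ -4.1745e-7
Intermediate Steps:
J(L) = L²
y = 3056/6619 (y = -6112*(-1/13238) = 3056/6619 ≈ 0.46170)
t = -57583013707/24038 (t = 15293/24038 + ((-2643 + 3000) + 15613)/(1/(-150)) = 15293*(1/24038) + (357 + 15613)/(-1/150) = 15293/24038 + 15970*(-150) = 15293/24038 - 2395500 = -57583013707/24038 ≈ -2.3955e+6)
1/(y + t) = 1/(3056/6619 - 57583013707/24038) = 1/(-381141894266505/159107522) = -159107522/381141894266505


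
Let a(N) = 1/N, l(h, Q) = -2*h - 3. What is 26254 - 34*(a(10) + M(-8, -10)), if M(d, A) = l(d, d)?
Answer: 129043/5 ≈ 25809.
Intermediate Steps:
l(h, Q) = -3 - 2*h
M(d, A) = -3 - 2*d
26254 - 34*(a(10) + M(-8, -10)) = 26254 - 34*(1/10 + (-3 - 2*(-8))) = 26254 - 34*(⅒ + (-3 + 16)) = 26254 - 34*(⅒ + 13) = 26254 - 34*131/10 = 26254 - 1*2227/5 = 26254 - 2227/5 = 129043/5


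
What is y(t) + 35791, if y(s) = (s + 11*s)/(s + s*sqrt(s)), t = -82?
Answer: (-35803*I + 35791*sqrt(82))/(sqrt(82) - I) ≈ 35791.0 - 1.3092*I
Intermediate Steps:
y(s) = 12*s/(s + s**(3/2)) (y(s) = (12*s)/(s + s**(3/2)) = 12*s/(s + s**(3/2)))
y(t) + 35791 = 12*(-82)/(-82 + (-82)**(3/2)) + 35791 = 12*(-82)/(-82 - 82*I*sqrt(82)) + 35791 = -984/(-82 - 82*I*sqrt(82)) + 35791 = 35791 - 984/(-82 - 82*I*sqrt(82))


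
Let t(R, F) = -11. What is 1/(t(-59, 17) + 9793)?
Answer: 1/9782 ≈ 0.00010223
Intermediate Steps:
1/(t(-59, 17) + 9793) = 1/(-11 + 9793) = 1/9782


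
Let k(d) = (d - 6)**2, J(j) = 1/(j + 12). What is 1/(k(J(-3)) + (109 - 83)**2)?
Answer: 81/57565 ≈ 0.0014071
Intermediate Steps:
J(j) = 1/(12 + j)
k(d) = (-6 + d)**2
1/(k(J(-3)) + (109 - 83)**2) = 1/((-6 + 1/(12 - 3))**2 + (109 - 83)**2) = 1/((-6 + 1/9)**2 + 26**2) = 1/((-6 + 1/9)**2 + 676) = 1/((-53/9)**2 + 676) = 1/(2809/81 + 676) = 1/(57565/81) = 81/57565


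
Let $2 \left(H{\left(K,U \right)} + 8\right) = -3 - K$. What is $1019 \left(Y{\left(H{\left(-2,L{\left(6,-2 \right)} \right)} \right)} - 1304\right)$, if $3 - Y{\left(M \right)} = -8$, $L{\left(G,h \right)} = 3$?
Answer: $-1317567$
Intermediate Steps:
$H{\left(K,U \right)} = - \frac{19}{2} - \frac{K}{2}$ ($H{\left(K,U \right)} = -8 + \frac{-3 - K}{2} = -8 - \left(\frac{3}{2} + \frac{K}{2}\right) = - \frac{19}{2} - \frac{K}{2}$)
$Y{\left(M \right)} = 11$ ($Y{\left(M \right)} = 3 - -8 = 3 + 8 = 11$)
$1019 \left(Y{\left(H{\left(-2,L{\left(6,-2 \right)} \right)} \right)} - 1304\right) = 1019 \left(11 - 1304\right) = 1019 \left(-1293\right) = -1317567$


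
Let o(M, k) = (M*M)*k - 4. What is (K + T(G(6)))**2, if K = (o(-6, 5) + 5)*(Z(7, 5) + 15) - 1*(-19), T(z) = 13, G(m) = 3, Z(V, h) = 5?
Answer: 13337104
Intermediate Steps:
o(M, k) = -4 + k*M**2 (o(M, k) = M**2*k - 4 = k*M**2 - 4 = -4 + k*M**2)
K = 3639 (K = ((-4 + 5*(-6)**2) + 5)*(5 + 15) - 1*(-19) = ((-4 + 5*36) + 5)*20 + 19 = ((-4 + 180) + 5)*20 + 19 = (176 + 5)*20 + 19 = 181*20 + 19 = 3620 + 19 = 3639)
(K + T(G(6)))**2 = (3639 + 13)**2 = 3652**2 = 13337104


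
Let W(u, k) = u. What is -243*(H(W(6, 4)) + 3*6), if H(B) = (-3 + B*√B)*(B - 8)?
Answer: -5832 + 2916*√6 ≈ 1310.7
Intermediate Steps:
H(B) = (-8 + B)*(-3 + B^(3/2)) (H(B) = (-3 + B^(3/2))*(-8 + B) = (-8 + B)*(-3 + B^(3/2)))
-243*(H(W(6, 4)) + 3*6) = -243*((24 + 6^(5/2) - 48*√6 - 3*6) + 3*6) = -243*((24 + 36*√6 - 48*√6 - 18) + 18) = -243*((6 - 12*√6) + 18) = -243*(24 - 12*√6) = -5832 + 2916*√6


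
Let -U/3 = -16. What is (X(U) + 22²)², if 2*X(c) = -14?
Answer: 227529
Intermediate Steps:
U = 48 (U = -3*(-16) = 48)
X(c) = -7 (X(c) = (½)*(-14) = -7)
(X(U) + 22²)² = (-7 + 22²)² = (-7 + 484)² = 477² = 227529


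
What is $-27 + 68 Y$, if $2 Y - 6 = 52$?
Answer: $1945$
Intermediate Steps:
$Y = 29$ ($Y = 3 + \frac{1}{2} \cdot 52 = 3 + 26 = 29$)
$-27 + 68 Y = -27 + 68 \cdot 29 = -27 + 1972 = 1945$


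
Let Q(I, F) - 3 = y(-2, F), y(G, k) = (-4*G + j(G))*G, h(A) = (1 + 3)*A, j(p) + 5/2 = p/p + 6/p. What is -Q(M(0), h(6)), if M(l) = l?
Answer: 4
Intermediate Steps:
j(p) = -3/2 + 6/p (j(p) = -5/2 + (p/p + 6/p) = -5/2 + (1 + 6/p) = -3/2 + 6/p)
h(A) = 4*A
y(G, k) = G*(-3/2 - 4*G + 6/G) (y(G, k) = (-4*G + (-3/2 + 6/G))*G = (-3/2 - 4*G + 6/G)*G = G*(-3/2 - 4*G + 6/G))
Q(I, F) = -4 (Q(I, F) = 3 + (6 - ½*(-2)*(3 + 8*(-2))) = 3 + (6 - ½*(-2)*(3 - 16)) = 3 + (6 - ½*(-2)*(-13)) = 3 + (6 - 13) = 3 - 7 = -4)
-Q(M(0), h(6)) = -1*(-4) = 4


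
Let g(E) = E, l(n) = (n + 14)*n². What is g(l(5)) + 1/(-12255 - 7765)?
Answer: 9509499/20020 ≈ 475.00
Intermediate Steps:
l(n) = n²*(14 + n) (l(n) = (14 + n)*n² = n²*(14 + n))
g(l(5)) + 1/(-12255 - 7765) = 5²*(14 + 5) + 1/(-12255 - 7765) = 25*19 + 1/(-20020) = 475 - 1/20020 = 9509499/20020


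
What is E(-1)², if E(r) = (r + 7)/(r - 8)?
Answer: 4/9 ≈ 0.44444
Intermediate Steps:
E(r) = (7 + r)/(-8 + r)
E(-1)² = ((7 - 1)/(-8 - 1))² = (6/(-9))² = (-⅑*6)² = (-⅔)² = 4/9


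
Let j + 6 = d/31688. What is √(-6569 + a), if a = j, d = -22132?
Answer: I*√412678234726/7922 ≈ 81.091*I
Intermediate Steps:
j = -53065/7922 (j = -6 - 22132/31688 = -6 - 22132*1/31688 = -6 - 5533/7922 = -53065/7922 ≈ -6.6984)
a = -53065/7922 ≈ -6.6984
√(-6569 + a) = √(-6569 - 53065/7922) = √(-52092683/7922) = I*√412678234726/7922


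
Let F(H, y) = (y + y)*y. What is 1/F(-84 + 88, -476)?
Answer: 1/453152 ≈ 2.2068e-6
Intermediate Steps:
F(H, y) = 2*y² (F(H, y) = (2*y)*y = 2*y²)
1/F(-84 + 88, -476) = 1/(2*(-476)²) = 1/(2*226576) = 1/453152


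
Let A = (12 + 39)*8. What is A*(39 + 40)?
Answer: 32232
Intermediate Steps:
A = 408 (A = 51*8 = 408)
A*(39 + 40) = 408*(39 + 40) = 408*79 = 32232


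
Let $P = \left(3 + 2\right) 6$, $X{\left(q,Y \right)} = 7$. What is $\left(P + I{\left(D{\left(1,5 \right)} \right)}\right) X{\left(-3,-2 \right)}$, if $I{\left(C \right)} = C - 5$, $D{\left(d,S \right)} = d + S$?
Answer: $217$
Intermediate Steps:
$D{\left(d,S \right)} = S + d$
$P = 30$ ($P = 5 \cdot 6 = 30$)
$I{\left(C \right)} = -5 + C$ ($I{\left(C \right)} = C - 5 = -5 + C$)
$\left(P + I{\left(D{\left(1,5 \right)} \right)}\right) X{\left(-3,-2 \right)} = \left(30 + \left(-5 + \left(5 + 1\right)\right)\right) 7 = \left(30 + \left(-5 + 6\right)\right) 7 = \left(30 + 1\right) 7 = 31 \cdot 7 = 217$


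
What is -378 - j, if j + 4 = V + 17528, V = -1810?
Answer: -16092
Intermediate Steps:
j = 15714 (j = -4 + (-1810 + 17528) = -4 + 15718 = 15714)
-378 - j = -378 - 1*15714 = -378 - 15714 = -16092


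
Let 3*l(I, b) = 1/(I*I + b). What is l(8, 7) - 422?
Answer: -89885/213 ≈ -422.00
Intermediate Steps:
l(I, b) = 1/(3*(b + I²)) (l(I, b) = 1/(3*(I*I + b)) = 1/(3*(I² + b)) = 1/(3*(b + I²)))
l(8, 7) - 422 = 1/(3*(7 + 8²)) - 422 = 1/(3*(7 + 64)) - 422 = (⅓)/71 - 422 = (⅓)*(1/71) - 422 = 1/213 - 422 = -89885/213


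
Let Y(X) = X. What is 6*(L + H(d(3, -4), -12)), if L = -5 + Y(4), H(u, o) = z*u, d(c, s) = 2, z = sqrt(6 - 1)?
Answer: -6 + 12*sqrt(5) ≈ 20.833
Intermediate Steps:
z = sqrt(5) ≈ 2.2361
H(u, o) = u*sqrt(5) (H(u, o) = sqrt(5)*u = u*sqrt(5))
L = -1 (L = -5 + 4 = -1)
6*(L + H(d(3, -4), -12)) = 6*(-1 + 2*sqrt(5)) = -6 + 12*sqrt(5)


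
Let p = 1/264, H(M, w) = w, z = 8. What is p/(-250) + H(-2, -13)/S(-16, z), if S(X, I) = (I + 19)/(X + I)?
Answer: 2287991/594000 ≈ 3.8518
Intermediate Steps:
p = 1/264 ≈ 0.0037879
S(X, I) = (19 + I)/(I + X)
p/(-250) + H(-2, -13)/S(-16, z) = (1/264)/(-250) - 13*(8 - 16)/(19 + 8) = (1/264)*(-1/250) - 13/(27/(-8)) = -1/66000 - 13/((-⅛*27)) = -1/66000 - 13/(-27/8) = -1/66000 - 13*(-8/27) = -1/66000 + 104/27 = 2287991/594000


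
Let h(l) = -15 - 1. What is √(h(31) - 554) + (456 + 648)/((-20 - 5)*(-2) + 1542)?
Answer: 138/199 + I*√570 ≈ 0.69347 + 23.875*I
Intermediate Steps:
h(l) = -16
√(h(31) - 554) + (456 + 648)/((-20 - 5)*(-2) + 1542) = √(-16 - 554) + (456 + 648)/((-20 - 5)*(-2) + 1542) = √(-570) + 1104/(-25*(-2) + 1542) = I*√570 + 1104/(50 + 1542) = I*√570 + 1104/1592 = I*√570 + 1104*(1/1592) = I*√570 + 138/199 = 138/199 + I*√570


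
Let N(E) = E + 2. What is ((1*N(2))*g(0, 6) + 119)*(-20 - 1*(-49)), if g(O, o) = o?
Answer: 4147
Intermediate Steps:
N(E) = 2 + E
((1*N(2))*g(0, 6) + 119)*(-20 - 1*(-49)) = ((1*(2 + 2))*6 + 119)*(-20 - 1*(-49)) = ((1*4)*6 + 119)*(-20 + 49) = (4*6 + 119)*29 = (24 + 119)*29 = 143*29 = 4147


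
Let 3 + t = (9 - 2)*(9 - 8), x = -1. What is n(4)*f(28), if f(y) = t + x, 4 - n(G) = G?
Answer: 0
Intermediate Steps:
n(G) = 4 - G
t = 4 (t = -3 + (9 - 2)*(9 - 8) = -3 + 7*1 = -3 + 7 = 4)
f(y) = 3 (f(y) = 4 - 1 = 3)
n(4)*f(28) = (4 - 1*4)*3 = (4 - 4)*3 = 0*3 = 0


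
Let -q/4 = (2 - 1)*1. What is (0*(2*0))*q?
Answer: 0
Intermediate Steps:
q = -4 (q = -4*(2 - 1) = -4 ≈ -4.0000)
(0*(2*0))*q = (0*(2*0))*(-4) = (0*0)*(-4) = 0*(-4) = 0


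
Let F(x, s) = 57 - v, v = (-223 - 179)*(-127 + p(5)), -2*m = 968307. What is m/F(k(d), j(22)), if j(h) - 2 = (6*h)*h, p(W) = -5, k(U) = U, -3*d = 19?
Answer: 322769/35338 ≈ 9.1338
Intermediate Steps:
d = -19/3 (d = -⅓*19 = -19/3 ≈ -6.3333)
m = -968307/2 (m = -½*968307 = -968307/2 ≈ -4.8415e+5)
v = 53064 (v = (-223 - 179)*(-127 - 5) = -402*(-132) = 53064)
j(h) = 2 + 6*h² (j(h) = 2 + (6*h)*h = 2 + 6*h²)
F(x, s) = -53007 (F(x, s) = 57 - 1*53064 = 57 - 53064 = -53007)
m/F(k(d), j(22)) = -968307/2/(-53007) = -968307/2*(-1/53007) = 322769/35338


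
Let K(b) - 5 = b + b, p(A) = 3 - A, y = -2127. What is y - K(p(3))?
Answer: -2132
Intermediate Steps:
K(b) = 5 + 2*b (K(b) = 5 + (b + b) = 5 + 2*b)
y - K(p(3)) = -2127 - (5 + 2*(3 - 1*3)) = -2127 - (5 + 2*(3 - 3)) = -2127 - (5 + 2*0) = -2127 - (5 + 0) = -2127 - 1*5 = -2127 - 5 = -2132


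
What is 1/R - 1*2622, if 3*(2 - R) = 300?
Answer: -256957/98 ≈ -2622.0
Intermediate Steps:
R = -98 (R = 2 - 1/3*300 = 2 - 100 = -98)
1/R - 1*2622 = 1/(-98) - 1*2622 = -1/98 - 2622 = -256957/98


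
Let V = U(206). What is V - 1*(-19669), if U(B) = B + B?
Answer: 20081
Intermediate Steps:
U(B) = 2*B
V = 412 (V = 2*206 = 412)
V - 1*(-19669) = 412 - 1*(-19669) = 412 + 19669 = 20081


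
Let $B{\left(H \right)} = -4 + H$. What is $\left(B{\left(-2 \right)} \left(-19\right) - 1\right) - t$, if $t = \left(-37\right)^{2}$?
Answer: $-1256$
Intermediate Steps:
$t = 1369$
$\left(B{\left(-2 \right)} \left(-19\right) - 1\right) - t = \left(\left(-4 - 2\right) \left(-19\right) - 1\right) - 1369 = \left(\left(-6\right) \left(-19\right) - 1\right) - 1369 = \left(114 - 1\right) - 1369 = 113 - 1369 = -1256$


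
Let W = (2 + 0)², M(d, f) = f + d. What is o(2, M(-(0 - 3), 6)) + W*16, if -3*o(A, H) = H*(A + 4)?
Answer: 46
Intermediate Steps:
M(d, f) = d + f
o(A, H) = -H*(4 + A)/3 (o(A, H) = -H*(A + 4)/3 = -H*(4 + A)/3)
W = 4 (W = 2² = 4)
o(2, M(-(0 - 3), 6)) + W*16 = -(-(0 - 3) + 6)*(4 + 2)/3 + 4*16 = -⅓*(-1*(-3) + 6)*6 + 64 = -⅓*(3 + 6)*6 + 64 = -⅓*9*6 + 64 = -18 + 64 = 46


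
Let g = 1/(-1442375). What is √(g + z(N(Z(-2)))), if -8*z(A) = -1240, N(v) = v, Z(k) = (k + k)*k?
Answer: 2*√3224690728545/288475 ≈ 12.450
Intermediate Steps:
Z(k) = 2*k² (Z(k) = (2*k)*k = 2*k²)
g = -1/1442375 ≈ -6.9330e-7
z(A) = 155 (z(A) = -⅛*(-1240) = 155)
√(g + z(N(Z(-2)))) = √(-1/1442375 + 155) = √(223568124/1442375) = 2*√3224690728545/288475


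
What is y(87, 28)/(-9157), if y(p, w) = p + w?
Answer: -115/9157 ≈ -0.012559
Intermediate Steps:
y(87, 28)/(-9157) = (87 + 28)/(-9157) = 115*(-1/9157) = -115/9157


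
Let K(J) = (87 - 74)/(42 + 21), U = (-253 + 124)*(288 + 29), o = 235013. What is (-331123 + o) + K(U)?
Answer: -6054917/63 ≈ -96110.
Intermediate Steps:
U = -40893 (U = -129*317 = -40893)
K(J) = 13/63
(-331123 + o) + K(U) = (-331123 + 235013) + 13/63 = -96110 + 13/63 = -6054917/63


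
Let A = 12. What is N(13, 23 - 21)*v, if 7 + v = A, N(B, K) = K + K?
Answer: 20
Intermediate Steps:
N(B, K) = 2*K
v = 5 (v = -7 + 12 = 5)
N(13, 23 - 21)*v = (2*(23 - 21))*5 = (2*2)*5 = 4*5 = 20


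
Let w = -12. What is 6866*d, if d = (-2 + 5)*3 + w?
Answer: -20598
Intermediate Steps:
d = -3 (d = (-2 + 5)*3 - 12 = 3*3 - 12 = 9 - 12 = -3)
6866*d = 6866*(-3) = -20598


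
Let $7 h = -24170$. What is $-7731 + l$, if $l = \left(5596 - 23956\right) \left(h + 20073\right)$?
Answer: $- \frac{2136074877}{7} \approx -3.0515 \cdot 10^{8}$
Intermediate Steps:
$h = - \frac{24170}{7}$ ($h = \frac{1}{7} \left(-24170\right) = - \frac{24170}{7} \approx -3452.9$)
$l = - \frac{2136020760}{7}$ ($l = \left(5596 - 23956\right) \left(- \frac{24170}{7} + 20073\right) = \left(-18360\right) \frac{116341}{7} = - \frac{2136020760}{7} \approx -3.0515 \cdot 10^{8}$)
$-7731 + l = -7731 - \frac{2136020760}{7} = - \frac{2136074877}{7}$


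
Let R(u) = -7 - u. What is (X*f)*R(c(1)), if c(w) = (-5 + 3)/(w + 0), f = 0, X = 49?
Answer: 0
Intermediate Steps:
c(w) = -2/w
(X*f)*R(c(1)) = (49*0)*(-7 - (-2)/1) = 0*(-7 - (-2)) = 0*(-7 - 1*(-2)) = 0*(-7 + 2) = 0*(-5) = 0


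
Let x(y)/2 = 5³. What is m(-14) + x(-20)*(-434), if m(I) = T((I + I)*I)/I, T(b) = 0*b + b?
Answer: -108528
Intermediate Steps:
x(y) = 250 (x(y) = 2*5³ = 2*125 = 250)
T(b) = b (T(b) = 0 + b = b)
m(I) = 2*I (m(I) = ((I + I)*I)/I = ((2*I)*I)/I = (2*I²)/I = 2*I)
m(-14) + x(-20)*(-434) = 2*(-14) + 250*(-434) = -28 - 108500 = -108528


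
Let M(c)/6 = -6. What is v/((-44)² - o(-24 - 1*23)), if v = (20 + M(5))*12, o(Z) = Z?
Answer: -64/661 ≈ -0.096823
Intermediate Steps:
M(c) = -36 (M(c) = 6*(-6) = -36)
v = -192 (v = (20 - 36)*12 = -16*12 = -192)
v/((-44)² - o(-24 - 1*23)) = -192/((-44)² - (-24 - 1*23)) = -192/(1936 - (-24 - 23)) = -192/(1936 - 1*(-47)) = -192/(1936 + 47) = -192/1983 = -192*1/1983 = -64/661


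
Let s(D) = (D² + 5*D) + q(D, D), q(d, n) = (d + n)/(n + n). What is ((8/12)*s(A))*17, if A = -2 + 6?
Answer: 1258/3 ≈ 419.33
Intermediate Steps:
A = 4
q(d, n) = (d + n)/(2*n) (q(d, n) = (d + n)/((2*n)) = (d + n)*(1/(2*n)) = (d + n)/(2*n))
s(D) = 1 + D² + 5*D (s(D) = (D² + 5*D) + (D + D)/(2*D) = (D² + 5*D) + (2*D)/(2*D) = (D² + 5*D) + 1 = 1 + D² + 5*D)
((8/12)*s(A))*17 = ((8/12)*(1 + 4² + 5*4))*17 = ((8*(1/12))*(1 + 16 + 20))*17 = ((⅔)*37)*17 = (74/3)*17 = 1258/3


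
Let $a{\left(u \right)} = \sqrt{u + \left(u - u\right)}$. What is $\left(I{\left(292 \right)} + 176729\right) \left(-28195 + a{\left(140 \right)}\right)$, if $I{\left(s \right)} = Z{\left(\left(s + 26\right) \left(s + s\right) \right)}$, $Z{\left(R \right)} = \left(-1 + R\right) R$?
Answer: $-972415605810395 + 68977875922 \sqrt{35} \approx -9.7201 \cdot 10^{14}$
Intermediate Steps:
$Z{\left(R \right)} = R \left(-1 + R\right)$
$a{\left(u \right)} = \sqrt{u}$ ($a{\left(u \right)} = \sqrt{u + 0} = \sqrt{u}$)
$I{\left(s \right)} = 2 s \left(-1 + 2 s \left(26 + s\right)\right) \left(26 + s\right)$ ($I{\left(s \right)} = \left(s + 26\right) \left(s + s\right) \left(-1 + \left(s + 26\right) \left(s + s\right)\right) = \left(26 + s\right) 2 s \left(-1 + \left(26 + s\right) 2 s\right) = 2 s \left(26 + s\right) \left(-1 + 2 s \left(26 + s\right)\right) = 2 s \left(-1 + 2 s \left(26 + s\right)\right) \left(26 + s\right)$)
$\left(I{\left(292 \right)} + 176729\right) \left(-28195 + a{\left(140 \right)}\right) = \left(2 \cdot 292 \left(-1 + 2 \cdot 292 \left(26 + 292\right)\right) \left(26 + 292\right) + 176729\right) \left(-28195 + \sqrt{140}\right) = \left(2 \cdot 292 \left(-1 + 2 \cdot 292 \cdot 318\right) 318 + 176729\right) \left(-28195 + 2 \sqrt{35}\right) = \left(2 \cdot 292 \left(-1 + 185712\right) 318 + 176729\right) \left(-28195 + 2 \sqrt{35}\right) = \left(2 \cdot 292 \cdot 185711 \cdot 318 + 176729\right) \left(-28195 + 2 \sqrt{35}\right) = \left(34488761232 + 176729\right) \left(-28195 + 2 \sqrt{35}\right) = 34488937961 \left(-28195 + 2 \sqrt{35}\right) = -972415605810395 + 68977875922 \sqrt{35}$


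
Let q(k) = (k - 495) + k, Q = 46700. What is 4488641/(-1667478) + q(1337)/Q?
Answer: -102993050069/38935611300 ≈ -2.6452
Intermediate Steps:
q(k) = -495 + 2*k (q(k) = (-495 + k) + k = -495 + 2*k)
4488641/(-1667478) + q(1337)/Q = 4488641/(-1667478) + (-495 + 2*1337)/46700 = 4488641*(-1/1667478) + (-495 + 2674)*(1/46700) = -4488641/1667478 + 2179*(1/46700) = -4488641/1667478 + 2179/46700 = -102993050069/38935611300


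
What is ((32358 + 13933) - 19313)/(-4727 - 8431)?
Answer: -13489/6579 ≈ -2.0503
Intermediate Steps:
((32358 + 13933) - 19313)/(-4727 - 8431) = (46291 - 19313)/(-13158) = 26978*(-1/13158) = -13489/6579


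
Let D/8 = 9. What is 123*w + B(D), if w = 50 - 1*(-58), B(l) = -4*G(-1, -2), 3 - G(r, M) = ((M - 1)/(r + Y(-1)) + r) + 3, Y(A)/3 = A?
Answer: 13283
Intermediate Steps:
D = 72 (D = 8*9 = 72)
Y(A) = 3*A
G(r, M) = -r - (-1 + M)/(-3 + r) (G(r, M) = 3 - (((M - 1)/(r + 3*(-1)) + r) + 3) = 3 - (((-1 + M)/(r - 3) + r) + 3) = 3 - (((-1 + M)/(-3 + r) + r) + 3) = 3 - ((r + (-1 + M)/(-3 + r)) + 3) = 3 - (3 + r + (-1 + M)/(-3 + r)) = 3 + (-3 - r - (-1 + M)/(-3 + r)) = -r - (-1 + M)/(-3 + r))
B(l) = -1 (B(l) = -4*(1 - 1*(-2) - 1*(-1)**2 + 3*(-1))/(-3 - 1) = -4*(1 + 2 - 1*1 - 3)/(-4) = -(-1)*(1 + 2 - 1 - 3) = -(-1)*(-1) = -4*1/4 = -1)
w = 108 (w = 50 + 58 = 108)
123*w + B(D) = 123*108 - 1 = 13284 - 1 = 13283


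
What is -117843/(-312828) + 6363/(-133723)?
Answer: 4589264975/13944099548 ≈ 0.32912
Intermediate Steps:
-117843/(-312828) + 6363/(-133723) = -117843*(-1/312828) + 6363*(-1/133723) = 39281/104276 - 6363/133723 = 4589264975/13944099548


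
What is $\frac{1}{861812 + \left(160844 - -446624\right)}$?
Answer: $\frac{1}{1469280} \approx 6.8061 \cdot 10^{-7}$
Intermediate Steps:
$\frac{1}{861812 + \left(160844 - -446624\right)} = \frac{1}{861812 + \left(160844 + 446624\right)} = \frac{1}{861812 + 607468} = \frac{1}{1469280}$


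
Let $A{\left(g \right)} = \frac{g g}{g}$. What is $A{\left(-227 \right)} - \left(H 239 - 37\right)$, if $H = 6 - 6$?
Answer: $-190$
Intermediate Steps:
$H = 0$ ($H = 6 - 6 = 0$)
$A{\left(g \right)} = g$ ($A{\left(g \right)} = \frac{g^{2}}{g} = g$)
$A{\left(-227 \right)} - \left(H 239 - 37\right) = -227 - \left(0 \cdot 239 - 37\right) = -227 - \left(0 - 37\right) = -227 - -37 = -227 + 37 = -190$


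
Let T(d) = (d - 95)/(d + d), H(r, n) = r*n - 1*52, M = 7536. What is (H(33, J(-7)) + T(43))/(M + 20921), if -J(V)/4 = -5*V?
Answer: -200922/1223651 ≈ -0.16420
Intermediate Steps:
J(V) = 20*V (J(V) = -(-20)*V = 20*V)
H(r, n) = -52 + n*r (H(r, n) = n*r - 52 = -52 + n*r)
T(d) = (-95 + d)/(2*d) (T(d) = (-95 + d)/((2*d)) = (-95 + d)*(1/(2*d)) = (-95 + d)/(2*d))
(H(33, J(-7)) + T(43))/(M + 20921) = ((-52 + (20*(-7))*33) + (1/2)*(-95 + 43)/43)/(7536 + 20921) = ((-52 - 140*33) + (1/2)*(1/43)*(-52))/28457 = ((-52 - 4620) - 26/43)*(1/28457) = (-4672 - 26/43)*(1/28457) = -200922/43*1/28457 = -200922/1223651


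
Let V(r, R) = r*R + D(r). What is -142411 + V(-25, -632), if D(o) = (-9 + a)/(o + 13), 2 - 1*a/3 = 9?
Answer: -253217/2 ≈ -1.2661e+5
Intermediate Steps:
a = -21 (a = 6 - 3*9 = 6 - 27 = -21)
D(o) = -30/(13 + o) (D(o) = (-9 - 21)/(o + 13) = -30/(13 + o))
V(r, R) = -30/(13 + r) + R*r (V(r, R) = r*R - 30/(13 + r) = R*r - 30/(13 + r) = -30/(13 + r) + R*r)
-142411 + V(-25, -632) = -142411 + (-30 - 632*(-25)*(13 - 25))/(13 - 25) = -142411 + (-30 - 632*(-25)*(-12))/(-12) = -142411 - (-30 - 189600)/12 = -142411 - 1/12*(-189630) = -142411 + 31605/2 = -253217/2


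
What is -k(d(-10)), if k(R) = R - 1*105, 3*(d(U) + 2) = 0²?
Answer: 107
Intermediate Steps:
d(U) = -2 (d(U) = -2 + (⅓)*0² = -2 + (⅓)*0 = -2 + 0 = -2)
k(R) = -105 + R (k(R) = R - 105 = -105 + R)
-k(d(-10)) = -(-105 - 2) = -1*(-107) = 107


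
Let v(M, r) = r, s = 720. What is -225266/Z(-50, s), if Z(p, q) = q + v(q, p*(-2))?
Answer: -112633/410 ≈ -274.71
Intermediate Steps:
Z(p, q) = q - 2*p (Z(p, q) = q + p*(-2) = q - 2*p)
-225266/Z(-50, s) = -225266/(720 - 2*(-50)) = -225266/(720 + 100) = -225266/820 = -225266*1/820 = -112633/410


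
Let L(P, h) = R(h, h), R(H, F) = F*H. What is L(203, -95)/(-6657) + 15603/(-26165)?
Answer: -340008296/174180405 ≈ -1.9520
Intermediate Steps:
L(P, h) = h**2 (L(P, h) = h*h = h**2)
L(203, -95)/(-6657) + 15603/(-26165) = (-95)**2/(-6657) + 15603/(-26165) = 9025*(-1/6657) + 15603*(-1/26165) = -9025/6657 - 15603/26165 = -340008296/174180405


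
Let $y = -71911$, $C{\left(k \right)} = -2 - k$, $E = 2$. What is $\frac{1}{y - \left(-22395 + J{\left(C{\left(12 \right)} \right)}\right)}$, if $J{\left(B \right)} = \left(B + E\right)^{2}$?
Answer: $- \frac{1}{49660} \approx -2.0137 \cdot 10^{-5}$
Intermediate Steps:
$J{\left(B \right)} = \left(2 + B\right)^{2}$ ($J{\left(B \right)} = \left(B + 2\right)^{2} = \left(2 + B\right)^{2}$)
$\frac{1}{y - \left(-22395 + J{\left(C{\left(12 \right)} \right)}\right)} = \frac{1}{-71911 + \left(22395 - \left(2 - 14\right)^{2}\right)} = \frac{1}{-71911 + \left(22395 - \left(-12\right)^{2}\right)} = \frac{1}{-71911 + \left(22395 - 144\right)} = \frac{1}{-71911 + 22251} = \frac{1}{-49660} = - \frac{1}{49660}$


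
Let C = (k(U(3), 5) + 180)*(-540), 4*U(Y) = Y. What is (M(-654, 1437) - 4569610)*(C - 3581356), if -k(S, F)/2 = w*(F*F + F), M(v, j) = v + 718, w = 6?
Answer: 15921011113176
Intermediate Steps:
M(v, j) = 718 + v
U(Y) = Y/4
k(S, F) = -12*F - 12*F**2 (k(S, F) = -12*(F*F + F) = -12*(F**2 + F) = -12*(F + F**2) = -2*(6*F + 6*F**2) = -12*F - 12*F**2)
C = 97200 (C = (-12*5*(1 + 5) + 180)*(-540) = (-12*5*6 + 180)*(-540) = (-360 + 180)*(-540) = -180*(-540) = 97200)
(M(-654, 1437) - 4569610)*(C - 3581356) = ((718 - 654) - 4569610)*(97200 - 3581356) = (64 - 4569610)*(-3484156) = -4569546*(-3484156) = 15921011113176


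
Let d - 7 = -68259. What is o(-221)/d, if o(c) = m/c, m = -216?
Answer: -54/3770923 ≈ -1.4320e-5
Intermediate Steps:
d = -68252 (d = 7 - 68259 = -68252)
o(c) = -216/c
o(-221)/d = -216/(-221)/(-68252) = -216*(-1/221)*(-1/68252) = (216/221)*(-1/68252) = -54/3770923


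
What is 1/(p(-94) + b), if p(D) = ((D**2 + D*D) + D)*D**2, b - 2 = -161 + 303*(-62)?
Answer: 1/155300263 ≈ 6.4391e-9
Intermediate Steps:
b = -18945 (b = 2 + (-161 + 303*(-62)) = 2 + (-161 - 18786) = 2 - 18947 = -18945)
p(D) = D**2*(D + 2*D**2) (p(D) = ((D**2 + D**2) + D)*D**2 = (2*D**2 + D)*D**2 = (D + 2*D**2)*D**2 = D**2*(D + 2*D**2))
1/(p(-94) + b) = 1/((-94)**3*(1 + 2*(-94)) - 18945) = 1/(-830584*(1 - 188) - 18945) = 1/(-830584*(-187) - 18945) = 1/(155319208 - 18945) = 1/155300263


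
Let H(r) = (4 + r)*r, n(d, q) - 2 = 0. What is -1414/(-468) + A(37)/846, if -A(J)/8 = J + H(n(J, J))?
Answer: 28133/10998 ≈ 2.5580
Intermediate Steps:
n(d, q) = 2 (n(d, q) = 2 + 0 = 2)
H(r) = r*(4 + r)
A(J) = -96 - 8*J (A(J) = -8*(J + 2*(4 + 2)) = -8*(J + 2*6) = -8*(J + 12) = -8*(12 + J) = -96 - 8*J)
-1414/(-468) + A(37)/846 = -1414/(-468) + (-96 - 8*37)/846 = -1414*(-1/468) + (-96 - 296)*(1/846) = 707/234 - 392*1/846 = 707/234 - 196/423 = 28133/10998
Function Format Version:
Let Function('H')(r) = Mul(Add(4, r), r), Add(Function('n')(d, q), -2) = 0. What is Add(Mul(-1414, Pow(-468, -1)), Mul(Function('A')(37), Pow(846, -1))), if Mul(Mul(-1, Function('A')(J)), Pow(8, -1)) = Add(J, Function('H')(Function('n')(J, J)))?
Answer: Rational(28133, 10998) ≈ 2.5580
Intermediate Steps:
Function('n')(d, q) = 2 (Function('n')(d, q) = Add(2, 0) = 2)
Function('H')(r) = Mul(r, Add(4, r))
Function('A')(J) = Add(-96, Mul(-8, J)) (Function('A')(J) = Mul(-8, Add(J, Mul(2, Add(4, 2)))) = Mul(-8, Add(J, Mul(2, 6))) = Mul(-8, Add(J, 12)) = Mul(-8, Add(12, J)) = Add(-96, Mul(-8, J)))
Add(Mul(-1414, Pow(-468, -1)), Mul(Function('A')(37), Pow(846, -1))) = Add(Mul(-1414, Pow(-468, -1)), Mul(Add(-96, Mul(-8, 37)), Pow(846, -1))) = Add(Mul(-1414, Rational(-1, 468)), Mul(Add(-96, -296), Rational(1, 846))) = Add(Rational(707, 234), Mul(-392, Rational(1, 846))) = Add(Rational(707, 234), Rational(-196, 423)) = Rational(28133, 10998)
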